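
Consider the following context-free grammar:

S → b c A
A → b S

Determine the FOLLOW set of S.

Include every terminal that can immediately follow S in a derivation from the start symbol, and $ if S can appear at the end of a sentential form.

We compute FOLLOW(S) using the standard algorithm.
FOLLOW(S) starts with {$}.
FIRST(A) = {b}
FIRST(S) = {b}
FOLLOW(A) = {$}
FOLLOW(S) = {$}
Therefore, FOLLOW(S) = {$}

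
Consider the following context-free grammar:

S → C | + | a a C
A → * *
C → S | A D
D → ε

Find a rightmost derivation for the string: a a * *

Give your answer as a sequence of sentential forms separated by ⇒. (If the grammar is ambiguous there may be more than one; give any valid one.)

S ⇒ a a C ⇒ a a A D ⇒ a a A ⇒ a a * *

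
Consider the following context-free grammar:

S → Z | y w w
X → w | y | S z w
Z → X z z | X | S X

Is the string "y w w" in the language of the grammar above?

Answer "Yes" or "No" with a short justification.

Yes - a valid derivation exists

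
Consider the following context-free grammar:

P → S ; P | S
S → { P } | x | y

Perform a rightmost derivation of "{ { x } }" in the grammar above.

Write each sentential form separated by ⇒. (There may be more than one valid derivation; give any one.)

P ⇒ S ⇒ { P } ⇒ { S } ⇒ { { P } } ⇒ { { S } } ⇒ { { x } }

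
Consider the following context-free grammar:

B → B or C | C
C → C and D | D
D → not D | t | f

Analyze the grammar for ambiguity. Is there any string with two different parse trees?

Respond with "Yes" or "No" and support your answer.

No - the grammar is unambiguous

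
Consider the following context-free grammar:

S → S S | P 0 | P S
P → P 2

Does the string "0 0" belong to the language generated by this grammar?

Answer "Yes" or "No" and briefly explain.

No - no valid derivation exists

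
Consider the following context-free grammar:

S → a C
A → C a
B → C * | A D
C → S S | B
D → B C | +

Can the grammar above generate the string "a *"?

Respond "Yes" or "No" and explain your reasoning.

No - no valid derivation exists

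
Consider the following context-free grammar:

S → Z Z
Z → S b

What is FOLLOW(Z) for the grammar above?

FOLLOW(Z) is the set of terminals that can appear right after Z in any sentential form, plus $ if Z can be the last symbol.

We compute FOLLOW(Z) using the standard algorithm.
FOLLOW(S) starts with {$}.
FIRST(S) = {}
FIRST(Z) = {}
FOLLOW(S) = {$, b}
FOLLOW(Z) = {$, b}
Therefore, FOLLOW(Z) = {$, b}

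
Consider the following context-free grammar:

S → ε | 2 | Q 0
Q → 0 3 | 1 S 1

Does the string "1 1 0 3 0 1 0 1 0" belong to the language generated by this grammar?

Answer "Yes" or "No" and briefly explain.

Yes - a valid derivation exists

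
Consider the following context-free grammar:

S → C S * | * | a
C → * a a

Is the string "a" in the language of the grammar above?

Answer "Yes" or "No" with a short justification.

Yes - a valid derivation exists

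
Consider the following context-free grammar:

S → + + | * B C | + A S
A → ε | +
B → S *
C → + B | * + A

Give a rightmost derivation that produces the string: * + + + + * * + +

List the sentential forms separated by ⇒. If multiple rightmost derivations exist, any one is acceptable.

S ⇒ * B C ⇒ * B * + A ⇒ * B * + + ⇒ * S * * + + ⇒ * + A S * * + + ⇒ * + A + + * * + + ⇒ * + + + + * * + +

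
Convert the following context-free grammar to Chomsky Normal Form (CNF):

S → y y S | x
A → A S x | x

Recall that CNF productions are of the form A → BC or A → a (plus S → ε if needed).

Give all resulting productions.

TY → y; S → x; TX → x; A → x; S → TY X0; X0 → TY S; A → A X1; X1 → S TX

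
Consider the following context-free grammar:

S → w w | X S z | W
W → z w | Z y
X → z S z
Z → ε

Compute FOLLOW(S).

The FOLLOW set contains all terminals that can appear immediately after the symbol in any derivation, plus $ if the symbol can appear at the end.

We compute FOLLOW(S) using the standard algorithm.
FOLLOW(S) starts with {$}.
FIRST(S) = {w, y, z}
FIRST(W) = {y, z}
FIRST(X) = {z}
FIRST(Z) = {ε}
FOLLOW(S) = {$, z}
FOLLOW(W) = {$, z}
FOLLOW(X) = {w, y, z}
FOLLOW(Z) = {y}
Therefore, FOLLOW(S) = {$, z}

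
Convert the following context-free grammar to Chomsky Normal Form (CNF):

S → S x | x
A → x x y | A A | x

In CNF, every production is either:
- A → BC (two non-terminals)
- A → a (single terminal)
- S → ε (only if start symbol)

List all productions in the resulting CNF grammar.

TX → x; S → x; TY → y; A → x; S → S TX; A → TX X0; X0 → TX TY; A → A A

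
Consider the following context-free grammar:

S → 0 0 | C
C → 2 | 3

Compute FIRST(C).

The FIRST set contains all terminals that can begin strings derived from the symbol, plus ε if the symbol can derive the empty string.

We compute FIRST(C) using the standard algorithm.
FIRST(C) = {2, 3}
FIRST(S) = {0, 2, 3}
Therefore, FIRST(C) = {2, 3}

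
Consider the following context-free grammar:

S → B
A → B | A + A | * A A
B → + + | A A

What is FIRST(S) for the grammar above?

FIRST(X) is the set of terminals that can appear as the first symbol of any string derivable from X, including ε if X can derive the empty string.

We compute FIRST(S) using the standard algorithm.
FIRST(A) = {*, +}
FIRST(B) = {*, +}
FIRST(S) = {*, +}
Therefore, FIRST(S) = {*, +}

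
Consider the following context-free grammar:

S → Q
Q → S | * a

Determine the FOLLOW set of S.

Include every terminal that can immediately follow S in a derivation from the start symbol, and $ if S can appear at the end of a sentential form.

We compute FOLLOW(S) using the standard algorithm.
FOLLOW(S) starts with {$}.
FIRST(Q) = {*}
FIRST(S) = {*}
FOLLOW(Q) = {$}
FOLLOW(S) = {$}
Therefore, FOLLOW(S) = {$}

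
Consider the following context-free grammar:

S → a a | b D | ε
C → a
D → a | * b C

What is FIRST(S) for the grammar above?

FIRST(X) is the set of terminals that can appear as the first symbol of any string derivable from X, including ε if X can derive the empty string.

We compute FIRST(S) using the standard algorithm.
FIRST(C) = {a}
FIRST(D) = {*, a}
FIRST(S) = {a, b, ε}
Therefore, FIRST(S) = {a, b, ε}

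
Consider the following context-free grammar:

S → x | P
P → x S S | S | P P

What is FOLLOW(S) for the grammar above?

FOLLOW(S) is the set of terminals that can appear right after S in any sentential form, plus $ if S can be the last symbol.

We compute FOLLOW(S) using the standard algorithm.
FOLLOW(S) starts with {$}.
FIRST(P) = {x}
FIRST(S) = {x}
FOLLOW(P) = {$, x}
FOLLOW(S) = {$, x}
Therefore, FOLLOW(S) = {$, x}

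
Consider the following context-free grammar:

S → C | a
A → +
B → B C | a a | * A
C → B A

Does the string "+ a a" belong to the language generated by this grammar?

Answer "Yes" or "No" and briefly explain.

No - no valid derivation exists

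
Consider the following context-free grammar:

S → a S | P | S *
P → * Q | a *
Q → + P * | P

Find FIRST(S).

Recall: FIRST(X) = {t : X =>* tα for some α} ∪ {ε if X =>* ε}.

We compute FIRST(S) using the standard algorithm.
FIRST(P) = {*, a}
FIRST(Q) = {*, +, a}
FIRST(S) = {*, a}
Therefore, FIRST(S) = {*, a}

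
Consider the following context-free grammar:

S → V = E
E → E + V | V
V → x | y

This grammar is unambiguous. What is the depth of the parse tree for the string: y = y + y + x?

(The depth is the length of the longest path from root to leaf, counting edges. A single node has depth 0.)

5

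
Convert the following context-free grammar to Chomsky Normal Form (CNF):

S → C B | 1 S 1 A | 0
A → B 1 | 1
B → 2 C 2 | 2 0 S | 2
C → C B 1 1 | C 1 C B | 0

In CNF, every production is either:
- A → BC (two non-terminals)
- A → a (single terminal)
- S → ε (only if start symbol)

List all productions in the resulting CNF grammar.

T1 → 1; S → 0; A → 1; T2 → 2; T0 → 0; B → 2; C → 0; S → C B; S → T1 X0; X0 → S X1; X1 → T1 A; A → B T1; B → T2 X2; X2 → C T2; B → T2 X3; X3 → T0 S; C → C X4; X4 → B X5; X5 → T1 T1; C → C X6; X6 → T1 X7; X7 → C B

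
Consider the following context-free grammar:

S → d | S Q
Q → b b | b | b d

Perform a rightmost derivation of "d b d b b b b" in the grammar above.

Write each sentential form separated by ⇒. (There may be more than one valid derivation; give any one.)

S ⇒ S Q ⇒ S b b ⇒ S Q b b ⇒ S b b b b ⇒ S Q b b b b ⇒ S b d b b b b ⇒ d b d b b b b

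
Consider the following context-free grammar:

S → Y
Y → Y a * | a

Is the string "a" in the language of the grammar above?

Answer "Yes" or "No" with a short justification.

Yes - a valid derivation exists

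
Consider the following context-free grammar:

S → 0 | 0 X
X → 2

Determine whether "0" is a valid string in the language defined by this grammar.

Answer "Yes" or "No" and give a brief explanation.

Yes - a valid derivation exists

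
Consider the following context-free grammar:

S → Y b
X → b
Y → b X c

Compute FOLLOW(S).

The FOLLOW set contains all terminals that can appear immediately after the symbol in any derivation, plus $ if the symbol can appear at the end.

We compute FOLLOW(S) using the standard algorithm.
FOLLOW(S) starts with {$}.
FIRST(S) = {b}
FIRST(X) = {b}
FIRST(Y) = {b}
FOLLOW(S) = {$}
FOLLOW(X) = {c}
FOLLOW(Y) = {b}
Therefore, FOLLOW(S) = {$}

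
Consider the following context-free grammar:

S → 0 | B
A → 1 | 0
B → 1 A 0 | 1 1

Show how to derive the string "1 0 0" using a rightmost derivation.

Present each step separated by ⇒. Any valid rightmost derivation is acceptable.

S ⇒ B ⇒ 1 A 0 ⇒ 1 0 0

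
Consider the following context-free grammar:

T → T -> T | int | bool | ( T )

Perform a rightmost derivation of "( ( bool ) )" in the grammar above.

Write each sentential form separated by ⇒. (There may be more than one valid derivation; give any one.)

T ⇒ ( T ) ⇒ ( ( T ) ) ⇒ ( ( bool ) )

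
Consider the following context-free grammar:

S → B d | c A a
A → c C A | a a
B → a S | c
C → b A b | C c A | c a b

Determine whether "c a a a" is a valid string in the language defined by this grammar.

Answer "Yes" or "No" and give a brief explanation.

Yes - a valid derivation exists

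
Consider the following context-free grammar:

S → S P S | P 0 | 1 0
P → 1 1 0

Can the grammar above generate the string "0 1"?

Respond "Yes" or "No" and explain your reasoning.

No - no valid derivation exists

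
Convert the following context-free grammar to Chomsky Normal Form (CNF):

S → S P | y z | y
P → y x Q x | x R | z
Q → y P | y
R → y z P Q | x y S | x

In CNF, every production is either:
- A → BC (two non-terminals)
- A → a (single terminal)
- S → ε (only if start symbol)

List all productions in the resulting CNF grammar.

TY → y; TZ → z; S → y; TX → x; P → z; Q → y; R → x; S → S P; S → TY TZ; P → TY X0; X0 → TX X1; X1 → Q TX; P → TX R; Q → TY P; R → TY X2; X2 → TZ X3; X3 → P Q; R → TX X4; X4 → TY S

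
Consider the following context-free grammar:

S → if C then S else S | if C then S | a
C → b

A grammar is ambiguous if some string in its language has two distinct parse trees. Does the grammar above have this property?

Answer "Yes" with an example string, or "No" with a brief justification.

Yes - the string 'if b then if b then if b then a else a else a' has two distinct parse trees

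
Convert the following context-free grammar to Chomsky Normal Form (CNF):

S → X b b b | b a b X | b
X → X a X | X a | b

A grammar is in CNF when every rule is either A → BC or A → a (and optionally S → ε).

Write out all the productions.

TB → b; TA → a; S → b; X → b; S → X X0; X0 → TB X1; X1 → TB TB; S → TB X2; X2 → TA X3; X3 → TB X; X → X X4; X4 → TA X; X → X TA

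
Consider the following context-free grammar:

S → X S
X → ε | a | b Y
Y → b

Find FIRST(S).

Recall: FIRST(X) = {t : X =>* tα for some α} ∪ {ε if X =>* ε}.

We compute FIRST(S) using the standard algorithm.
FIRST(S) = {a, b}
FIRST(X) = {a, b, ε}
FIRST(Y) = {b}
Therefore, FIRST(S) = {a, b}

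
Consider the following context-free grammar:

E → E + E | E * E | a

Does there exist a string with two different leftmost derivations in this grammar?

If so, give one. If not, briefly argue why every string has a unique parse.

Yes - the string 'a + a + a + a * a' has two distinct leftmost derivations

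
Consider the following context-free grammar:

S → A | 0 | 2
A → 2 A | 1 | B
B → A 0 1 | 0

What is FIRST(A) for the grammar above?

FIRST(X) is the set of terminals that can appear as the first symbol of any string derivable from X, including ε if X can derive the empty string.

We compute FIRST(A) using the standard algorithm.
FIRST(A) = {0, 1, 2}
FIRST(B) = {0, 1, 2}
FIRST(S) = {0, 1, 2}
Therefore, FIRST(A) = {0, 1, 2}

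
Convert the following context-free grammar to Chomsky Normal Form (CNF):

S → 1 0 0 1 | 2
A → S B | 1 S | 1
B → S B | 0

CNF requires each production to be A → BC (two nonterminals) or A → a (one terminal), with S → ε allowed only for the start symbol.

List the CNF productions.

T1 → 1; T0 → 0; S → 2; A → 1; B → 0; S → T1 X0; X0 → T0 X1; X1 → T0 T1; A → S B; A → T1 S; B → S B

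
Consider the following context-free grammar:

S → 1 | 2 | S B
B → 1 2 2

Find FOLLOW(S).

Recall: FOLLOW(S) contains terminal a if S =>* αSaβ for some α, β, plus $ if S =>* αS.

We compute FOLLOW(S) using the standard algorithm.
FOLLOW(S) starts with {$}.
FIRST(B) = {1}
FIRST(S) = {1, 2}
FOLLOW(B) = {$, 1}
FOLLOW(S) = {$, 1}
Therefore, FOLLOW(S) = {$, 1}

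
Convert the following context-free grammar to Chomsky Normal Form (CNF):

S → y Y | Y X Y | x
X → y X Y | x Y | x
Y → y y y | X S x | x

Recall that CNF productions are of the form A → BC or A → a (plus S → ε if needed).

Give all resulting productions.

TY → y; S → x; TX → x; X → x; Y → x; S → TY Y; S → Y X0; X0 → X Y; X → TY X1; X1 → X Y; X → TX Y; Y → TY X2; X2 → TY TY; Y → X X3; X3 → S TX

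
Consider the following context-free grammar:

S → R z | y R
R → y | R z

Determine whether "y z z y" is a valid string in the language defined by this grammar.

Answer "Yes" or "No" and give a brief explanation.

No - no valid derivation exists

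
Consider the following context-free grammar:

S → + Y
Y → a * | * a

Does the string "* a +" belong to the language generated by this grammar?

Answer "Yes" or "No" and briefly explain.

No - no valid derivation exists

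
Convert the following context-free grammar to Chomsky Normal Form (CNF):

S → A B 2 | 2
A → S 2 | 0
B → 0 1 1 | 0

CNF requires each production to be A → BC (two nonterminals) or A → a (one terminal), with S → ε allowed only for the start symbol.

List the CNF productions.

T2 → 2; S → 2; A → 0; T0 → 0; T1 → 1; B → 0; S → A X0; X0 → B T2; A → S T2; B → T0 X1; X1 → T1 T1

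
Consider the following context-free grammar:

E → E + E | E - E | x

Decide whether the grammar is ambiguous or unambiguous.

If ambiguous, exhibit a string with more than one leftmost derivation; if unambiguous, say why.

Ambiguous - the string 'x - x - x - x - x + x' has two distinct leftmost derivations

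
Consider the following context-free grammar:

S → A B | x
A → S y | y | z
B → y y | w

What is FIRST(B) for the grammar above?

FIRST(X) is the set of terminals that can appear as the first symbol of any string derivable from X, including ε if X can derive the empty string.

We compute FIRST(B) using the standard algorithm.
FIRST(A) = {x, y, z}
FIRST(B) = {w, y}
FIRST(S) = {x, y, z}
Therefore, FIRST(B) = {w, y}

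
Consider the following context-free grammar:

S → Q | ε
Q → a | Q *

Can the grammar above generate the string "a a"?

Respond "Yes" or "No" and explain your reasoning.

No - no valid derivation exists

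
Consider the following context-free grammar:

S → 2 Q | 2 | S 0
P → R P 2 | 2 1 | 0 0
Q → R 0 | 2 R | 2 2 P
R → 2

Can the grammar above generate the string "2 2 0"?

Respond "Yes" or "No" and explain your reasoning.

Yes - a valid derivation exists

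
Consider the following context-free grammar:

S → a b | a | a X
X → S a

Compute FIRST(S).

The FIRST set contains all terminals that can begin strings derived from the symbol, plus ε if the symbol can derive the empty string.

We compute FIRST(S) using the standard algorithm.
FIRST(S) = {a}
FIRST(X) = {a}
Therefore, FIRST(S) = {a}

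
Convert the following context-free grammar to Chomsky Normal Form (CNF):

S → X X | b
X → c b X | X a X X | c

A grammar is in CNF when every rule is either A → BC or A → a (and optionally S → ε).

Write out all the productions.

S → b; TC → c; TB → b; TA → a; X → c; S → X X; X → TC X0; X0 → TB X; X → X X1; X1 → TA X2; X2 → X X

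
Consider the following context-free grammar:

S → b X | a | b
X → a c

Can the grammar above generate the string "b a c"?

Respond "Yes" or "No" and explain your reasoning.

Yes - a valid derivation exists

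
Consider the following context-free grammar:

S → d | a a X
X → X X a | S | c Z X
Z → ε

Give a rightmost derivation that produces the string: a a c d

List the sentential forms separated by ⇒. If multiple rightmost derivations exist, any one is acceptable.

S ⇒ a a X ⇒ a a c Z X ⇒ a a c Z S ⇒ a a c Z d ⇒ a a c d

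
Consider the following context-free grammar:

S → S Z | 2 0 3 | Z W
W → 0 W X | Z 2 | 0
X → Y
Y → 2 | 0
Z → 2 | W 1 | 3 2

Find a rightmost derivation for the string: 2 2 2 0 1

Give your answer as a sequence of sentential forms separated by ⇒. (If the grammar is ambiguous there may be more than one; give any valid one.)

S ⇒ S Z ⇒ S W 1 ⇒ S 0 1 ⇒ Z W 0 1 ⇒ Z Z 2 0 1 ⇒ Z 2 2 0 1 ⇒ 2 2 2 0 1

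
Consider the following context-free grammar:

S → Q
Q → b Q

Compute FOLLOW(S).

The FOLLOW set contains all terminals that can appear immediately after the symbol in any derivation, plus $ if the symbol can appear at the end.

We compute FOLLOW(S) using the standard algorithm.
FOLLOW(S) starts with {$}.
FIRST(Q) = {b}
FIRST(S) = {b}
FOLLOW(Q) = {$}
FOLLOW(S) = {$}
Therefore, FOLLOW(S) = {$}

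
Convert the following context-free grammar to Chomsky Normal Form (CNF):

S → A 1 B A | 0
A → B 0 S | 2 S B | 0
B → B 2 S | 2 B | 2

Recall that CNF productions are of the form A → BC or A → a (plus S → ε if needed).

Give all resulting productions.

T1 → 1; S → 0; T0 → 0; T2 → 2; A → 0; B → 2; S → A X0; X0 → T1 X1; X1 → B A; A → B X2; X2 → T0 S; A → T2 X3; X3 → S B; B → B X4; X4 → T2 S; B → T2 B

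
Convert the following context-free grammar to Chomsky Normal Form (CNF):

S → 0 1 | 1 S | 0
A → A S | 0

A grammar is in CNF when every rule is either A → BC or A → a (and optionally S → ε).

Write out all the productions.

T0 → 0; T1 → 1; S → 0; A → 0; S → T0 T1; S → T1 S; A → A S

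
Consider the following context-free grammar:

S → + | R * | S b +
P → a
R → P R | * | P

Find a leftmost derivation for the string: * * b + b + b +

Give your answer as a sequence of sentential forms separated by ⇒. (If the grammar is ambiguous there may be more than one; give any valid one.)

S ⇒ S b + ⇒ S b + b + ⇒ S b + b + b + ⇒ R * b + b + b + ⇒ * * b + b + b +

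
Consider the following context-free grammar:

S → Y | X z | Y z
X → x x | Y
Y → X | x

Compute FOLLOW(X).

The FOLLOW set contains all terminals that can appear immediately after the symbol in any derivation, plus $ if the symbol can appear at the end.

We compute FOLLOW(X) using the standard algorithm.
FOLLOW(S) starts with {$}.
FIRST(S) = {x}
FIRST(X) = {x}
FIRST(Y) = {x}
FOLLOW(S) = {$}
FOLLOW(X) = {$, z}
FOLLOW(Y) = {$, z}
Therefore, FOLLOW(X) = {$, z}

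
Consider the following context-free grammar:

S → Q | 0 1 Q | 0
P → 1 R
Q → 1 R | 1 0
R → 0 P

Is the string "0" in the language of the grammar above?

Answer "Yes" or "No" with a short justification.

Yes - a valid derivation exists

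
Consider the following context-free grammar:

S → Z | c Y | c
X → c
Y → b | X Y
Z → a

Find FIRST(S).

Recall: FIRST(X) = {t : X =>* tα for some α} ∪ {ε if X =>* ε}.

We compute FIRST(S) using the standard algorithm.
FIRST(S) = {a, c}
FIRST(X) = {c}
FIRST(Y) = {b, c}
FIRST(Z) = {a}
Therefore, FIRST(S) = {a, c}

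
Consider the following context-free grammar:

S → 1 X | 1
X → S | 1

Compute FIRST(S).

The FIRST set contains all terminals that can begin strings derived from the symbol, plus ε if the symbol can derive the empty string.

We compute FIRST(S) using the standard algorithm.
FIRST(S) = {1}
FIRST(X) = {1}
Therefore, FIRST(S) = {1}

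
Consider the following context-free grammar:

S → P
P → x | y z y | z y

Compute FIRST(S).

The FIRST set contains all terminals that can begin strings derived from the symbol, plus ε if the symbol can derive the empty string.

We compute FIRST(S) using the standard algorithm.
FIRST(P) = {x, y, z}
FIRST(S) = {x, y, z}
Therefore, FIRST(S) = {x, y, z}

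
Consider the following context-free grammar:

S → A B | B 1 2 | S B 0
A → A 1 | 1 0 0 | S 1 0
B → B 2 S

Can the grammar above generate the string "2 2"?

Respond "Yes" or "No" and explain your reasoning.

No - no valid derivation exists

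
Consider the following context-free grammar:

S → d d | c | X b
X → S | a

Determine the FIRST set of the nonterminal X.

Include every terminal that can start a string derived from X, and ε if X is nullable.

We compute FIRST(X) using the standard algorithm.
FIRST(S) = {a, c, d}
FIRST(X) = {a, c, d}
Therefore, FIRST(X) = {a, c, d}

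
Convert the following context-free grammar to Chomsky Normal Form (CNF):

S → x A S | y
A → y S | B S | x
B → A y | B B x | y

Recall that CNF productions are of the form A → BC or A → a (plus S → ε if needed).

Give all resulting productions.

TX → x; S → y; TY → y; A → x; B → y; S → TX X0; X0 → A S; A → TY S; A → B S; B → A TY; B → B X1; X1 → B TX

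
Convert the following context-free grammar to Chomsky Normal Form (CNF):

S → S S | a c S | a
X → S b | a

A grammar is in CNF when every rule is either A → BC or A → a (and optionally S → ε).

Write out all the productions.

TA → a; TC → c; S → a; TB → b; X → a; S → S S; S → TA X0; X0 → TC S; X → S TB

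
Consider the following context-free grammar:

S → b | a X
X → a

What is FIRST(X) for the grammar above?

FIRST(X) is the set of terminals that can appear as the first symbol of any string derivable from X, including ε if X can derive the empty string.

We compute FIRST(X) using the standard algorithm.
FIRST(S) = {a, b}
FIRST(X) = {a}
Therefore, FIRST(X) = {a}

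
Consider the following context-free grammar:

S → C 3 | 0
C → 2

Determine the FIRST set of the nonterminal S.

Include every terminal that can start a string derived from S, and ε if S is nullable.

We compute FIRST(S) using the standard algorithm.
FIRST(C) = {2}
FIRST(S) = {0, 2}
Therefore, FIRST(S) = {0, 2}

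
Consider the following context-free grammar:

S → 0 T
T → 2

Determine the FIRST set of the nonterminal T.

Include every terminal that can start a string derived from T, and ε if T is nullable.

We compute FIRST(T) using the standard algorithm.
FIRST(S) = {0}
FIRST(T) = {2}
Therefore, FIRST(T) = {2}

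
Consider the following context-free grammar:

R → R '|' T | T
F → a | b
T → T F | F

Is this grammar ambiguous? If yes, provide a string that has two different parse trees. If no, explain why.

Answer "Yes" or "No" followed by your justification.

No - the grammar is unambiguous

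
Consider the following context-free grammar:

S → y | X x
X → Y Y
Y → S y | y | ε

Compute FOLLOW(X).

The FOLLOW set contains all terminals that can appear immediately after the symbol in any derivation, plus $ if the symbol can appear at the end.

We compute FOLLOW(X) using the standard algorithm.
FOLLOW(S) starts with {$}.
FIRST(S) = {x, y}
FIRST(X) = {x, y, ε}
FIRST(Y) = {x, y, ε}
FOLLOW(S) = {$, y}
FOLLOW(X) = {x}
FOLLOW(Y) = {x, y}
Therefore, FOLLOW(X) = {x}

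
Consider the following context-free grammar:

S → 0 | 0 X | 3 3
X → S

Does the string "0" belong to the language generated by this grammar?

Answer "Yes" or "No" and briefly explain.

Yes - a valid derivation exists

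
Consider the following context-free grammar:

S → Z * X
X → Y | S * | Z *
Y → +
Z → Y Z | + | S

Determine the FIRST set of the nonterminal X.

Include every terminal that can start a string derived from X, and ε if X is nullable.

We compute FIRST(X) using the standard algorithm.
FIRST(S) = {+}
FIRST(X) = {+}
FIRST(Y) = {+}
FIRST(Z) = {+}
Therefore, FIRST(X) = {+}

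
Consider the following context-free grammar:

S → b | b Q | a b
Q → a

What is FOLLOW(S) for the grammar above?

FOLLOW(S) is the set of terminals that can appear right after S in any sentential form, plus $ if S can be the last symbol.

We compute FOLLOW(S) using the standard algorithm.
FOLLOW(S) starts with {$}.
FIRST(Q) = {a}
FIRST(S) = {a, b}
FOLLOW(Q) = {$}
FOLLOW(S) = {$}
Therefore, FOLLOW(S) = {$}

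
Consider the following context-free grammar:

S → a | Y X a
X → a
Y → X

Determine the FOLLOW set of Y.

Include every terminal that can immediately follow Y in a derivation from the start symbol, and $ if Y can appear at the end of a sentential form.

We compute FOLLOW(Y) using the standard algorithm.
FOLLOW(S) starts with {$}.
FIRST(S) = {a}
FIRST(X) = {a}
FIRST(Y) = {a}
FOLLOW(S) = {$}
FOLLOW(X) = {a}
FOLLOW(Y) = {a}
Therefore, FOLLOW(Y) = {a}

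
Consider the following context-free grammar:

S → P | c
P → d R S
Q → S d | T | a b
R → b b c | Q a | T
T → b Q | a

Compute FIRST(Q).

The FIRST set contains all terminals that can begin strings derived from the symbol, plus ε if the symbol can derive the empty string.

We compute FIRST(Q) using the standard algorithm.
FIRST(P) = {d}
FIRST(Q) = {a, b, c, d}
FIRST(R) = {a, b, c, d}
FIRST(S) = {c, d}
FIRST(T) = {a, b}
Therefore, FIRST(Q) = {a, b, c, d}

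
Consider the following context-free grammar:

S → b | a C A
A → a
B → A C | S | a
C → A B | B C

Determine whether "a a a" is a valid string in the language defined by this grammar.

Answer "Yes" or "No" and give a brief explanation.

No - no valid derivation exists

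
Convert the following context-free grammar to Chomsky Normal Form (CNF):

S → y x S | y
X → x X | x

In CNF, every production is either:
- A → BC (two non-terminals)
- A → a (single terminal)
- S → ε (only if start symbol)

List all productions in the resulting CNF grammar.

TY → y; TX → x; S → y; X → x; S → TY X0; X0 → TX S; X → TX X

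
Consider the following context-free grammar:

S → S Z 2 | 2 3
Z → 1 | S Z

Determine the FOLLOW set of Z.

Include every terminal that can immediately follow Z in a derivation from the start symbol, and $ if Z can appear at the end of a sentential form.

We compute FOLLOW(Z) using the standard algorithm.
FOLLOW(S) starts with {$}.
FIRST(S) = {2}
FIRST(Z) = {1, 2}
FOLLOW(S) = {$, 1, 2}
FOLLOW(Z) = {2}
Therefore, FOLLOW(Z) = {2}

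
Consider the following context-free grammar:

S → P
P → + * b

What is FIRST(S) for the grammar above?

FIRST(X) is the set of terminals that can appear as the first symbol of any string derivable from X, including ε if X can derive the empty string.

We compute FIRST(S) using the standard algorithm.
FIRST(P) = {+}
FIRST(S) = {+}
Therefore, FIRST(S) = {+}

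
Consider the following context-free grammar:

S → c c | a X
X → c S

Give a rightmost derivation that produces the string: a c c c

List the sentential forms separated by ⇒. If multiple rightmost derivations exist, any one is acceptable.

S ⇒ a X ⇒ a c S ⇒ a c c c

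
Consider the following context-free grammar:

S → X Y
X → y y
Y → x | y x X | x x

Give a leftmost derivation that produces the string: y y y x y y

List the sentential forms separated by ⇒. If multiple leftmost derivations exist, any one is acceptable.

S ⇒ X Y ⇒ y y Y ⇒ y y y x X ⇒ y y y x y y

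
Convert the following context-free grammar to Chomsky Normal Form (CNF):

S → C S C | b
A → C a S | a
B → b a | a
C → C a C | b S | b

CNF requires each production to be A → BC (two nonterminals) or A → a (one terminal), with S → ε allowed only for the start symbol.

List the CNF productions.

S → b; TA → a; A → a; TB → b; B → a; C → b; S → C X0; X0 → S C; A → C X1; X1 → TA S; B → TB TA; C → C X2; X2 → TA C; C → TB S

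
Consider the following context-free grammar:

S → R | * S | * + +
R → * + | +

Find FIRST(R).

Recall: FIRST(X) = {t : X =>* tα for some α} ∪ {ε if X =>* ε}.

We compute FIRST(R) using the standard algorithm.
FIRST(R) = {*, +}
FIRST(S) = {*, +}
Therefore, FIRST(R) = {*, +}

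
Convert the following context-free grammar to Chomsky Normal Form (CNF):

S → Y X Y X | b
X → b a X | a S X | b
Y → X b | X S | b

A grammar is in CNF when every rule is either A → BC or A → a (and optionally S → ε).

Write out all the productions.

S → b; TB → b; TA → a; X → b; Y → b; S → Y X0; X0 → X X1; X1 → Y X; X → TB X2; X2 → TA X; X → TA X3; X3 → S X; Y → X TB; Y → X S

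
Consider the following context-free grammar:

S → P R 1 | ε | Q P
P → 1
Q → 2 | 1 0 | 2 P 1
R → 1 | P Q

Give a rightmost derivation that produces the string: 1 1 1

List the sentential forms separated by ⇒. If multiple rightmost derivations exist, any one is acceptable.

S ⇒ P R 1 ⇒ P 1 1 ⇒ 1 1 1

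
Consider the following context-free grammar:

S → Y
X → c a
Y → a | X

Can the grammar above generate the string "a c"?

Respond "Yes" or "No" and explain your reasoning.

No - no valid derivation exists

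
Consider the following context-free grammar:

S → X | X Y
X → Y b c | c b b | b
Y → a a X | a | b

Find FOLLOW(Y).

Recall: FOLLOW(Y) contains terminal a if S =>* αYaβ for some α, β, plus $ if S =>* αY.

We compute FOLLOW(Y) using the standard algorithm.
FOLLOW(S) starts with {$}.
FIRST(S) = {a, b, c}
FIRST(X) = {a, b, c}
FIRST(Y) = {a, b}
FOLLOW(S) = {$}
FOLLOW(X) = {$, a, b}
FOLLOW(Y) = {$, b}
Therefore, FOLLOW(Y) = {$, b}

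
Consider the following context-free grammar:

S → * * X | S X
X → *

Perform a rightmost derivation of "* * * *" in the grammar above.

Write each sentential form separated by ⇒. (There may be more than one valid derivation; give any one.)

S ⇒ S X ⇒ S * ⇒ * * X * ⇒ * * * *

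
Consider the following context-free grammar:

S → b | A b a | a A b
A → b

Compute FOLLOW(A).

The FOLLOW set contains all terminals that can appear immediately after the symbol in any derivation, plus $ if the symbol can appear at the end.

We compute FOLLOW(A) using the standard algorithm.
FOLLOW(S) starts with {$}.
FIRST(A) = {b}
FIRST(S) = {a, b}
FOLLOW(A) = {b}
FOLLOW(S) = {$}
Therefore, FOLLOW(A) = {b}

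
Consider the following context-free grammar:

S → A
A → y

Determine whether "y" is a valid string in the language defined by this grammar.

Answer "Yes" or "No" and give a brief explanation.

Yes - a valid derivation exists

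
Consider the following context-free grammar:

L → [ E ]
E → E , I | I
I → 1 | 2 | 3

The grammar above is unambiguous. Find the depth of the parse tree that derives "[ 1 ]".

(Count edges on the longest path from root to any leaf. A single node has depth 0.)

3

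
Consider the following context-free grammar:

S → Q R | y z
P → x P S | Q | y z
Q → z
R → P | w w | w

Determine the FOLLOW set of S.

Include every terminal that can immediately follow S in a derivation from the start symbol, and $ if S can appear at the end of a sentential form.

We compute FOLLOW(S) using the standard algorithm.
FOLLOW(S) starts with {$}.
FIRST(P) = {x, y, z}
FIRST(Q) = {z}
FIRST(R) = {w, x, y, z}
FIRST(S) = {y, z}
FOLLOW(P) = {$, y, z}
FOLLOW(Q) = {$, w, x, y, z}
FOLLOW(R) = {$, y, z}
FOLLOW(S) = {$, y, z}
Therefore, FOLLOW(S) = {$, y, z}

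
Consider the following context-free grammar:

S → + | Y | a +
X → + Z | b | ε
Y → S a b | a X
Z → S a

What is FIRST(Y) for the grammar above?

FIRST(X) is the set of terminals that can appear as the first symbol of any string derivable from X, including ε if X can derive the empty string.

We compute FIRST(Y) using the standard algorithm.
FIRST(S) = {+, a}
FIRST(X) = {+, b, ε}
FIRST(Y) = {+, a}
FIRST(Z) = {+, a}
Therefore, FIRST(Y) = {+, a}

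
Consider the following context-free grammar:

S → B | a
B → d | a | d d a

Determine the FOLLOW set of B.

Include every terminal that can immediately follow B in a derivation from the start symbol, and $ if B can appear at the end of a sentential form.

We compute FOLLOW(B) using the standard algorithm.
FOLLOW(S) starts with {$}.
FIRST(B) = {a, d}
FIRST(S) = {a, d}
FOLLOW(B) = {$}
FOLLOW(S) = {$}
Therefore, FOLLOW(B) = {$}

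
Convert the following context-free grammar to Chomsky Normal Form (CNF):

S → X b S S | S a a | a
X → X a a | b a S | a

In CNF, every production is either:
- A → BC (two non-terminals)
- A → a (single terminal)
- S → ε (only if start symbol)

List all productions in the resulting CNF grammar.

TB → b; TA → a; S → a; X → a; S → X X0; X0 → TB X1; X1 → S S; S → S X2; X2 → TA TA; X → X X3; X3 → TA TA; X → TB X4; X4 → TA S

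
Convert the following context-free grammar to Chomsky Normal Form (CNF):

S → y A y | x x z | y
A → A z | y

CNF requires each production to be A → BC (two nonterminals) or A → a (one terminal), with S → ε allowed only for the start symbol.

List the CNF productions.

TY → y; TX → x; TZ → z; S → y; A → y; S → TY X0; X0 → A TY; S → TX X1; X1 → TX TZ; A → A TZ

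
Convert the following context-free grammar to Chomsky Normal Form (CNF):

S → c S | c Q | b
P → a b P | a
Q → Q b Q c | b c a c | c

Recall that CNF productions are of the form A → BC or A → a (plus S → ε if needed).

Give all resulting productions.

TC → c; S → b; TA → a; TB → b; P → a; Q → c; S → TC S; S → TC Q; P → TA X0; X0 → TB P; Q → Q X1; X1 → TB X2; X2 → Q TC; Q → TB X3; X3 → TC X4; X4 → TA TC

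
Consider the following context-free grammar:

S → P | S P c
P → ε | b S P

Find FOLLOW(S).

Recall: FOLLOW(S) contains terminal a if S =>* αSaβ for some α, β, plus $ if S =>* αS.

We compute FOLLOW(S) using the standard algorithm.
FOLLOW(S) starts with {$}.
FIRST(P) = {b, ε}
FIRST(S) = {b, c, ε}
FOLLOW(P) = {$, b, c}
FOLLOW(S) = {$, b, c}
Therefore, FOLLOW(S) = {$, b, c}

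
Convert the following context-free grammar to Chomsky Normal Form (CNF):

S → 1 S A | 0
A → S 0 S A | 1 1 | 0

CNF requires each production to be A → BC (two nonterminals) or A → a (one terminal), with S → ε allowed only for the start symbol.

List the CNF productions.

T1 → 1; S → 0; T0 → 0; A → 0; S → T1 X0; X0 → S A; A → S X1; X1 → T0 X2; X2 → S A; A → T1 T1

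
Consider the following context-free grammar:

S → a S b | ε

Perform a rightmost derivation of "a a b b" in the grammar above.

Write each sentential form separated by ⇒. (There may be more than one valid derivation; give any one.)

S ⇒ a S b ⇒ a a S b b ⇒ a a b b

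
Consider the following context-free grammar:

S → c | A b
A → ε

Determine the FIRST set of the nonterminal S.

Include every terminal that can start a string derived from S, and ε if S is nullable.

We compute FIRST(S) using the standard algorithm.
FIRST(A) = {ε}
FIRST(S) = {b, c}
Therefore, FIRST(S) = {b, c}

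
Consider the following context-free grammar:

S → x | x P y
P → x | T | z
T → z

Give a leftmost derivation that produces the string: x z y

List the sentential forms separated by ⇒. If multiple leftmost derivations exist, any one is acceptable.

S ⇒ x P y ⇒ x T y ⇒ x z y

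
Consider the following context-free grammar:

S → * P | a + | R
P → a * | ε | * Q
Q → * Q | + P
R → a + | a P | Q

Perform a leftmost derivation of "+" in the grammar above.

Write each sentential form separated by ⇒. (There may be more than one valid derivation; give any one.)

S ⇒ R ⇒ Q ⇒ + P ⇒ +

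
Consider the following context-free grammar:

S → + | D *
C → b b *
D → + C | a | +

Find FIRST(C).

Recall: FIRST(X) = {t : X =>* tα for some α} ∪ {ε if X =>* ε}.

We compute FIRST(C) using the standard algorithm.
FIRST(C) = {b}
FIRST(D) = {+, a}
FIRST(S) = {+, a}
Therefore, FIRST(C) = {b}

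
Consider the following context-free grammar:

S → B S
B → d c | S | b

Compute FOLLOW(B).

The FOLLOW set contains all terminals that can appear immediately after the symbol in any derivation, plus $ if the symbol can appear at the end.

We compute FOLLOW(B) using the standard algorithm.
FOLLOW(S) starts with {$}.
FIRST(B) = {b, d}
FIRST(S) = {b, d}
FOLLOW(B) = {b, d}
FOLLOW(S) = {$, b, d}
Therefore, FOLLOW(B) = {b, d}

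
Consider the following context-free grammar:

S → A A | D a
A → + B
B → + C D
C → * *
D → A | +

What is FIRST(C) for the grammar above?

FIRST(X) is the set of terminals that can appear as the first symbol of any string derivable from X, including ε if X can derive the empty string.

We compute FIRST(C) using the standard algorithm.
FIRST(A) = {+}
FIRST(B) = {+}
FIRST(C) = {*}
FIRST(D) = {+}
FIRST(S) = {+}
Therefore, FIRST(C) = {*}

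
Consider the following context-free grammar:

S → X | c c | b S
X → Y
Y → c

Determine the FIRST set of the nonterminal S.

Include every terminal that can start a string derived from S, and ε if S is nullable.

We compute FIRST(S) using the standard algorithm.
FIRST(S) = {b, c}
FIRST(X) = {c}
FIRST(Y) = {c}
Therefore, FIRST(S) = {b, c}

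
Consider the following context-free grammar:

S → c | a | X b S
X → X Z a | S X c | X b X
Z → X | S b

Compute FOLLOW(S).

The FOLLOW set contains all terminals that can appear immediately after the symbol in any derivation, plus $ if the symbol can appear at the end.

We compute FOLLOW(S) using the standard algorithm.
FOLLOW(S) starts with {$}.
FIRST(S) = {a, c}
FIRST(X) = {a, c}
FIRST(Z) = {a, c}
FOLLOW(S) = {$, a, b, c}
FOLLOW(X) = {a, b, c}
FOLLOW(Z) = {a}
Therefore, FOLLOW(S) = {$, a, b, c}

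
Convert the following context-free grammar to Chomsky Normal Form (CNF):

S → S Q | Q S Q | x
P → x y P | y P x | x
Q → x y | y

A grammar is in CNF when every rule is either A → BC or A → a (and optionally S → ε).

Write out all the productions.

S → x; TX → x; TY → y; P → x; Q → y; S → S Q; S → Q X0; X0 → S Q; P → TX X1; X1 → TY P; P → TY X2; X2 → P TX; Q → TX TY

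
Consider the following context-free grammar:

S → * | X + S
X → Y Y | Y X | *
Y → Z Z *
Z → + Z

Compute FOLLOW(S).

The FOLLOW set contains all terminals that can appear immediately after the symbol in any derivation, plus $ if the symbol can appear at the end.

We compute FOLLOW(S) using the standard algorithm.
FOLLOW(S) starts with {$}.
FIRST(S) = {*, +}
FIRST(X) = {*, +}
FIRST(Y) = {+}
FIRST(Z) = {+}
FOLLOW(S) = {$}
FOLLOW(X) = {+}
FOLLOW(Y) = {*, +}
FOLLOW(Z) = {*, +}
Therefore, FOLLOW(S) = {$}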